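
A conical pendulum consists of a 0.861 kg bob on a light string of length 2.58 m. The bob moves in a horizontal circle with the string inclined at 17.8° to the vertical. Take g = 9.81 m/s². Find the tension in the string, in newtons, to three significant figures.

8.87 N

Vertically the bob has no acceleration, so T cosθ = mg.
T = mg/cosθ = 0.861 × 9.81 / cos 17.8° = 8.446/0.9521 = 8.871 N.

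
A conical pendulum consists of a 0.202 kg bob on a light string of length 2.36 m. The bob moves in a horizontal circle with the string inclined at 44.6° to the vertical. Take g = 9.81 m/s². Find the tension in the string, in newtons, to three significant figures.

2.78 N

Vertically the bob has no acceleration, so T cosθ = mg.
T = mg/cosθ = 0.202 × 9.81 / cos 44.6° = 1.982/0.7120 = 2.783 N.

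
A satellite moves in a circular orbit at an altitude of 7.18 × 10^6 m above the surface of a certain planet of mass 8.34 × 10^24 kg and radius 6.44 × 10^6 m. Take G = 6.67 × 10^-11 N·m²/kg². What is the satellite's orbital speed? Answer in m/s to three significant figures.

6390 m/s

Orbital radius r = R + h = 6.44 × 10^6 + 7.18 × 10^6 = 1.362 × 10^7 m.
Gravity supplies the centripetal force: G M m / r² = m v² / r, so v = √(GM/r).
v = √(6.67 × 10^-11 × 8.34 × 10^24 / 1.362 × 10^7) = √(4.084 × 10^7) = 6391 m/s.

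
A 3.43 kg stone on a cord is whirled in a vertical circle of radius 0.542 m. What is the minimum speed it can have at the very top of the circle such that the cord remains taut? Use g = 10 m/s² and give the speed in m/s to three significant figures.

At the top, both weight mg and T point toward the centre: T + mg = mv²/r.
At minimum speed T → 0, so mg = mv_min²/r ⇒ v_min = √(g r) = √(10.0 × 0.542) = 2.328 m/s.

2.33 m/s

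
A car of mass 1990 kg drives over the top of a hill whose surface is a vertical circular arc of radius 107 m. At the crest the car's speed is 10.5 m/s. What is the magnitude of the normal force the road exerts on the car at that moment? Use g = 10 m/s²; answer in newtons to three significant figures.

At the crest the centripetal acceleration points downward (toward the centre of the arc), so mg − N = mv²/r.
N = m(g − v²/r) = 1990 × (10.0 − (10.5)²/107) = 1990 × (10.0 − 1.030) = 1990 × 8.970 = 17850 N.

17800 N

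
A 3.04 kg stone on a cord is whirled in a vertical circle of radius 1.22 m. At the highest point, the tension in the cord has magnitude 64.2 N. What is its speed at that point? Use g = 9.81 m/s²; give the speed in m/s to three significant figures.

At the top, T + mg = mv²/r, so v = √(r(T/m + g)) = √(1.22 × (64.2/3.04 + 9.81)) = √(1.22 × 30.93) = √37.73 = 6.143 m/s.

6.14 m/s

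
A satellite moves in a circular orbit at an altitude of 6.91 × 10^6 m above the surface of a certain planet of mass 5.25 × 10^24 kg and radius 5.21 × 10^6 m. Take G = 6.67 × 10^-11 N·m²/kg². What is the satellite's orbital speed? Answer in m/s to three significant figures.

5380 m/s

Orbital radius r = R + h = 5.21 × 10^6 + 6.91 × 10^6 = 1.212 × 10^7 m.
Gravity supplies the centripetal force: G M m / r² = m v² / r, so v = √(GM/r).
v = √(6.67 × 10^-11 × 5.25 × 10^24 / 1.212 × 10^7) = √(2.889 × 10^7) = 5375 m/s.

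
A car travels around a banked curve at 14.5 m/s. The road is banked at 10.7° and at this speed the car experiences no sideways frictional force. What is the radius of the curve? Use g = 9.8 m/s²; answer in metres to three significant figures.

Frictionless banking: tanθ = v²/(rg), so r = v²/(g tanθ).
r = (14.5)²/(9.8 × tan 10.7°) = 210.2/(9.8 × 0.1890) = 210.2/1.852 = 113.5 m.

114 m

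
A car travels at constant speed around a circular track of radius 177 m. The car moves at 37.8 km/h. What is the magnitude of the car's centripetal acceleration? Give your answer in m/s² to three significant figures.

v = 37.8 km/h = 37.8/3.6 = 10.50 m/s.
a_c = v²/r = (10.50)²/177 = 110.2/177 = 0.6229 m/s².

0.623 m/s²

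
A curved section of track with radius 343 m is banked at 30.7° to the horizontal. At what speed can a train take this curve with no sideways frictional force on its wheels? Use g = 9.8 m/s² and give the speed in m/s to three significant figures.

44.7 m/s

On a frictionless banked curve, N sinθ = mv²/r and N cosθ = mg, so tanθ = v²/(rg).
v = √(r g tanθ) = √(343 × 9.8 × tan 30.7°) = √(343 × 9.8 × 0.5938) = √1996 = 44.67 m/s.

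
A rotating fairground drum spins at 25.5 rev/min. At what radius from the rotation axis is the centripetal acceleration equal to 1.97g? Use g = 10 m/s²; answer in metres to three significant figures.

ω = 25.5 rev/min × 2π/60 = 2.670 rad/s.
a_c = ω²r = 1.97g ⇒ r = 1.97 × 10.0 / (2.670)² = 19.70/7.131 = 2.763 m.

2.76 m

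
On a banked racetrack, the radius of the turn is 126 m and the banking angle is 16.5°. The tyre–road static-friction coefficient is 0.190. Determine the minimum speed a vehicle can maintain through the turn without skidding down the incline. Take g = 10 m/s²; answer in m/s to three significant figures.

At the minimum speed, friction acts up the slope at its limiting value f = μN. Radially (horizontal, toward centre): N sinθ − μN cosθ = mv²/r. Vertically: N cosθ + μN sinθ = mg.
Dividing: v² = r g (sinθ − μcosθ)/(cosθ + μsinθ).
sinθ − μcosθ = 0.2840 − 0.190×0.9588 = 0.1018; cosθ + μsinθ = 0.9588 + 0.190×0.2840 = 1.013.
v² = 126 × 10.0 × 0.1018/1.013 = 126.7 m²/s², so v = 11.26 m/s.

11.3 m/s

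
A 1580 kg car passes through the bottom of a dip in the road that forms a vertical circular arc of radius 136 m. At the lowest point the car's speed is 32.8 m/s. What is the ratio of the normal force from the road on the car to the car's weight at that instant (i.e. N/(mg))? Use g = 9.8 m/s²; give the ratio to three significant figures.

1.81

At the bottom, N − mg = mv²/r, so N = m(v²/r + g) and N/(mg) = v²/(rg) + 1 = (32.8)²/(136 × 9.8) + 1 = 0.8072 + 1 = 1.807.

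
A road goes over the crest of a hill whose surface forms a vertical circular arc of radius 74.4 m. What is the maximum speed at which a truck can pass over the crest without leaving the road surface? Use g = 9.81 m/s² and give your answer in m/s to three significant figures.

27.0 m/s

At the crest the centre of the circle is below the truck, so the net downward (centripetal) force is mg − N = mv²/r.
The truck leaves the road when N → 0, giving v_max = √(g r) = √(9.81 × 74.4) = 27.02 m/s.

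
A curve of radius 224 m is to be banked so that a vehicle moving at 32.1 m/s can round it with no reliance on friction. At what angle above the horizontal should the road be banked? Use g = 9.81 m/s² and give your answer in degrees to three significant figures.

For a frictionless banked turn: horizontally N sinθ = mv²/r and vertically N cosθ = mg.
Dividing: tanθ = v²/(r g) = (32.1)²/(224 × 9.81) = 1030/2197 = 0.4689.
θ = arctan(0.4689) = 25.12°.

25.1°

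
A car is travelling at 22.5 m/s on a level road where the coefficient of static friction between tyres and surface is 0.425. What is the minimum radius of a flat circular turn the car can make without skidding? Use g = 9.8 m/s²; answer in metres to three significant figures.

122 m

At the limit, μ_s m g = m v²/r, so r_min = v²/(μ_s g) = (22.5)²/(0.425 × 9.8) = 506.2/4.165 = 121.5 m.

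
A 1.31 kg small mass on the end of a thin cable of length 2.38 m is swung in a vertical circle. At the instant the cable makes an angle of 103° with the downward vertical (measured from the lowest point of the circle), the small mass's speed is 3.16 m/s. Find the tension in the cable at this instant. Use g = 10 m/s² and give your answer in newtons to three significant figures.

2.55 N

Take the radial direction toward the centre of the circle as positive. The component of the weight along the string toward the centre is −mg cos φ (φ measured from the bottom), so Newton's second law along the string gives T − mg cos φ = m v²/r.
cos 103° = -0.2250, so T = m(v²/r + g cos φ) = 1.31 × ((3.16)²/2.38 + 10.0 × -0.2250) = 1.31 × (4.196 + (-2.250)) = 1.31 × 1.946 = 2.549 N.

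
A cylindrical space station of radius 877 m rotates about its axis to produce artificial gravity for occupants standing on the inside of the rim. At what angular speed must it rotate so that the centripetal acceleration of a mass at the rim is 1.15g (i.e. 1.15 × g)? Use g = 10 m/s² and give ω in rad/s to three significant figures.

0.115 rad/s

Centripetal acceleration a_c = ω²r. Setting ω²r = 1.15g:
ω = √(1.15g / r) = √(1.15 × 10.0 / 877) = √0.01311 = 0.1145 rad/s.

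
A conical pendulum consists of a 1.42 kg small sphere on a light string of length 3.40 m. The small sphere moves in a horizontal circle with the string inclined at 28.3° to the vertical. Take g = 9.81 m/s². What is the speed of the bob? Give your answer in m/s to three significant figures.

2.92 m/s

The radius of the circle is r = L sinθ = 3.40 × sin 28.3° = 1.612 m.
Horizontally T sinθ = mv²/r and vertically T cosθ = mg, so tanθ = v²/(rg).
v = √(r g tanθ) = √(1.612 × 9.81 × 0.5384) = √8.514 = 2.918 m/s.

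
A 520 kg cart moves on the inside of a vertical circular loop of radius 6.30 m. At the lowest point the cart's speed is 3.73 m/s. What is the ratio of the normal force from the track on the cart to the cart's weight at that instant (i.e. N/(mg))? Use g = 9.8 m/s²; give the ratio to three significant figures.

1.23

At the bottom, N − mg = mv²/r, so N = m(v²/r + g) and N/(mg) = v²/(rg) + 1 = (3.73)²/(6.30 × 9.8) + 1 = 0.2253 + 1 = 1.225.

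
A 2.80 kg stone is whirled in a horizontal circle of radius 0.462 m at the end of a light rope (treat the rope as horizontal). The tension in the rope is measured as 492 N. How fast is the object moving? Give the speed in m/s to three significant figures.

9.01 m/s

T = m v²/r ⇒ v = √(T r / m) = √(492 × 0.462 / 2.80) = √81.18 = 9.010 m/s.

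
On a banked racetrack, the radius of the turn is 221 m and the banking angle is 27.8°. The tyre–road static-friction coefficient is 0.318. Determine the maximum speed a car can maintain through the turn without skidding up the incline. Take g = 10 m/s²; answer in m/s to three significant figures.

At the maximum speed, friction acts down the slope at its limiting value f = μN. Radially (horizontal, toward centre): N sinθ + μN cosθ = mv²/r. Vertically: N cosθ − μN sinθ = mg.
Dividing: v² = r g (sinθ + μcosθ)/(cosθ − μsinθ).
sinθ + μcosθ = 0.4664 + 0.318×0.8846 = 0.7477; cosθ − μsinθ = 0.8846 − 0.318×0.4664 = 0.7363.
v² = 221 × 10.0 × 0.7477/0.7363 = 2244 m²/s², so v = 47.37 m/s.

47.4 m/s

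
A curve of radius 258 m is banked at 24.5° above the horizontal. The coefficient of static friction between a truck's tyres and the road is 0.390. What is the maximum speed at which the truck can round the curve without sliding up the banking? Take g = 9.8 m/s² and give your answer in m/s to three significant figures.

51.0 m/s

At the maximum speed, friction acts down the slope at its limiting value f = μN. Radially (horizontal, toward centre): N sinθ + μN cosθ = mv²/r. Vertically: N cosθ − μN sinθ = mg.
Dividing: v² = r g (sinθ + μcosθ)/(cosθ − μsinθ).
sinθ + μcosθ = 0.4147 + 0.390×0.9100 = 0.7696; cosθ − μsinθ = 0.9100 − 0.390×0.4147 = 0.7482.
v² = 258 × 9.8 × 0.7696/0.7482 = 2601 m²/s², so v = 51.00 m/s.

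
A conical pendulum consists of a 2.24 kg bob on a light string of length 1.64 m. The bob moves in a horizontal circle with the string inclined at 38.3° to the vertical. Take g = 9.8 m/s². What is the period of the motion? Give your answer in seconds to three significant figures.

2.28 s

r = L sinθ = 1.016 m. From T sinθ = mω²r and T cosθ = mg: tanθ = ω²r/g, so ω² = g tanθ / r = g/(L cosθ).
ω = √(g/(L cosθ)) = √(9.8/(1.64 × 0.7848)) = √7.614 = 2.759 rad/s.
Period = 2π/ω = 2.277 s.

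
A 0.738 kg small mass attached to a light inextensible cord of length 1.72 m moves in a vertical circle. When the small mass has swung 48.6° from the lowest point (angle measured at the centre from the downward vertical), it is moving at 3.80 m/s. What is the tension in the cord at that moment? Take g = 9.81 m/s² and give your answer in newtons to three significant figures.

Take the radial direction toward the centre of the circle as positive. The component of the weight along the string toward the centre is −mg cos φ (φ measured from the bottom), so Newton's second law along the string gives T − mg cos φ = m v²/r.
cos 48.6° = 0.6613, so T = m(v²/r + g cos φ) = 0.738 × ((3.80)²/1.72 + 9.81 × 0.6613) = 0.738 × (8.395 + (6.487)) = 0.738 × 14.88 = 10.98 N.

11.0 N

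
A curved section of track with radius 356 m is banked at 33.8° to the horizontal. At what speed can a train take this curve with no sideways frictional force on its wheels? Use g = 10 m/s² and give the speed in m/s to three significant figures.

On a frictionless banked curve, N sinθ = mv²/r and N cosθ = mg, so tanθ = v²/(rg).
v = √(r g tanθ) = √(356 × 10.0 × tan 33.8°) = √(356 × 10.0 × 0.6694) = √2383 = 48.82 m/s.

48.8 m/s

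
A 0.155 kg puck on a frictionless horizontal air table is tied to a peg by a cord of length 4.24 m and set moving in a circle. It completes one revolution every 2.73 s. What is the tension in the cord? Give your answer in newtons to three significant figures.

3.48 N

v = 2πr/T = 2π × 4.24/2.73 = 9.759 m/s.
The tension is the only horizontal force, so it supplies the full centripetal force: T = m v²/r = 0.155 × (9.759)²/4.24 = 0.155 × 95.23/4.24 = 3.481 N.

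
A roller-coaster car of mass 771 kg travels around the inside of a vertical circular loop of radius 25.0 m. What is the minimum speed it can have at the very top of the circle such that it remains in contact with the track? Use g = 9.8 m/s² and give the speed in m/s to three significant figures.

At the highest point the centre is directly below, so both the weight and N act inward: N + mg = mv²/r.
At minimum speed N → 0, so mg = mv_min²/r ⇒ v_min = √(g r) = √(9.8 × 25.0) = 15.65 m/s.

15.7 m/s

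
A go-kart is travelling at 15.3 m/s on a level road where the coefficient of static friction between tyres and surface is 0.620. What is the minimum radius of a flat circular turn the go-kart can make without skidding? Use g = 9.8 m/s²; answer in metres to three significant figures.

At the limit, μ_s m g = m v²/r, so r_min = v²/(μ_s g) = (15.3)²/(0.620 × 9.8) = 234.1/6.076 = 38.53 m.

38.5 m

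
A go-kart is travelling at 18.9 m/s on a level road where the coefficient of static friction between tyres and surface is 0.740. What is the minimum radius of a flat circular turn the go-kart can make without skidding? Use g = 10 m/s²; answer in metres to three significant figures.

At the limit, μ_s m g = m v²/r, so r_min = v²/(μ_s g) = (18.9)²/(0.740 × 10.0) = 357.2/7.400 = 48.27 m.

48.3 m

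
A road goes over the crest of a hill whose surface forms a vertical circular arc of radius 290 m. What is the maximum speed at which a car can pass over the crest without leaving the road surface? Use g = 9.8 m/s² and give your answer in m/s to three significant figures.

At the crest the centre of the circle is below the car, so the net downward (centripetal) force is mg − N = mv²/r.
The car leaves the road when N → 0, giving v_max = √(g r) = √(9.8 × 290) = 53.31 m/s.

53.3 m/s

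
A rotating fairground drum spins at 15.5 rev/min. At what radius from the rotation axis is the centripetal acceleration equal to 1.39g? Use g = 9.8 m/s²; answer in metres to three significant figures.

ω = 15.5 rev/min × 2π/60 = 1.623 rad/s.
a_c = ω²r = 1.39g ⇒ r = 1.39 × 9.8 / (1.623)² = 13.62/2.635 = 5.170 m.

5.17 m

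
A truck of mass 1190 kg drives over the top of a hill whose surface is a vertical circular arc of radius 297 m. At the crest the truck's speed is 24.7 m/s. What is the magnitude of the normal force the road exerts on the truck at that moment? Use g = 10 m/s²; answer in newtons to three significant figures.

9460 N

At the crest the centripetal acceleration points downward (toward the centre of the arc), so mg − N = mv²/r.
N = m(g − v²/r) = 1190 × (10.0 − (24.7)²/297) = 1190 × (10.0 − 2.054) = 1190 × 7.946 = 9456 N.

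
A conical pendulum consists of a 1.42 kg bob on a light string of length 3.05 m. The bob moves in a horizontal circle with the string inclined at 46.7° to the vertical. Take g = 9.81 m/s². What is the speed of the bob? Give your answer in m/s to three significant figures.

The radius of the circle is r = L sinθ = 3.05 × sin 46.7° = 2.220 m.
Horizontally T sinθ = mv²/r and vertically T cosθ = mg, so tanθ = v²/(rg).
v = √(r g tanθ) = √(2.220 × 9.81 × 1.061) = √23.11 = 4.807 m/s.

4.81 m/s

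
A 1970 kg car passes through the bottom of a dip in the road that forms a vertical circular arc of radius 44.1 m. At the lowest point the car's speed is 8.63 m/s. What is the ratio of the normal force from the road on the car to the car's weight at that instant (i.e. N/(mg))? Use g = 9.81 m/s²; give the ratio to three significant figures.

1.17

At the bottom, N − mg = mv²/r, so N = m(v²/r + g) and N/(mg) = v²/(rg) + 1 = (8.63)²/(44.1 × 9.81) + 1 = 0.1722 + 1 = 1.172.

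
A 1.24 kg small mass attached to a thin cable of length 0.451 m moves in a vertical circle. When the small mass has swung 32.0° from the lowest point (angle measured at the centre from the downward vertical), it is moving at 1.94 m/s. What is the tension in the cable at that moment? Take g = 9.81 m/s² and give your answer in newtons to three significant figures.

Take the radial direction toward the centre of the circle as positive. The component of the weight along the string toward the centre is −mg cos φ (φ measured from the bottom), so Newton's second law along the string gives T − mg cos φ = m v²/r.
cos 32.0° = 0.8480, so T = m(v²/r + g cos φ) = 1.24 × ((1.94)²/0.451 + 9.81 × 0.8480) = 1.24 × (8.345 + (8.319)) = 1.24 × 16.66 = 20.66 N.

20.7 N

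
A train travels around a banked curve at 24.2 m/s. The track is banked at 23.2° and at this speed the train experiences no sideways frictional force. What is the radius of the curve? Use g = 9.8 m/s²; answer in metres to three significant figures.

139 m

Frictionless banking: tanθ = v²/(rg), so r = v²/(g tanθ).
r = (24.2)²/(9.8 × tan 23.2°) = 585.6/(9.8 × 0.4286) = 585.6/4.200 = 139.4 m.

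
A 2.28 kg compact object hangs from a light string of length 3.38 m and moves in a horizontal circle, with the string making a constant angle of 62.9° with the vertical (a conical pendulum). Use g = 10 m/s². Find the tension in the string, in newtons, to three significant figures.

Vertically the bob has no acceleration, so T cosθ = mg.
T = mg/cosθ = 2.28 × 10.0 / cos 62.9° = 22.80/0.4555 = 50.05 N.

50.0 N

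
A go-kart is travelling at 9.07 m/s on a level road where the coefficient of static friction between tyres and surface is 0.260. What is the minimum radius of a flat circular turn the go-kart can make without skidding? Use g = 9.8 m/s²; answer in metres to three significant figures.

At the limit, μ_s m g = m v²/r, so r_min = v²/(μ_s g) = (9.07)²/(0.260 × 9.8) = 82.26/2.548 = 32.29 m.

32.3 m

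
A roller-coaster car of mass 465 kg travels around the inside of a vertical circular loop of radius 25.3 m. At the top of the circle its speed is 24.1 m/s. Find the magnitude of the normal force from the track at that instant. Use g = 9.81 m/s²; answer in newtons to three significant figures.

6110 N

At the top, both N and the weight mg point inward (toward the centre), so N + mg = mv²/r.
N = m(v²/r − g) = 465 × ((24.1)²/25.3 − 9.81) = 465 × (22.96 − 9.81) = 465 × 13.15 = 6113 N.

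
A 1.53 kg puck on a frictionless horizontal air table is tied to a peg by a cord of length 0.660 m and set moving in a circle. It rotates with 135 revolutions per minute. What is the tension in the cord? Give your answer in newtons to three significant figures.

ω = 135 rev/min × 2π/60 = 14.14 rad/s, so v = ωr = 14.14 × 0.660 = 9.331 m/s.
The tension is the only horizontal force, so it supplies the full centripetal force: T = m v²/r = 1.53 × (9.331)²/0.660 = 1.53 × 87.06/0.660 = 201.8 N.

202 N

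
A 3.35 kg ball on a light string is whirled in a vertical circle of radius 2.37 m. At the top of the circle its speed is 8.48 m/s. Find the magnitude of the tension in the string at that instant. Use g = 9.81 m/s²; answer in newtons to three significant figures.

68.8 N

At the top, both T and the weight mg point inward (toward the centre), so T + mg = mv²/r.
T = m(v²/r − g) = 3.35 × ((8.48)²/2.37 − 9.81) = 3.35 × (30.34 − 9.81) = 3.35 × 20.53 = 68.78 N.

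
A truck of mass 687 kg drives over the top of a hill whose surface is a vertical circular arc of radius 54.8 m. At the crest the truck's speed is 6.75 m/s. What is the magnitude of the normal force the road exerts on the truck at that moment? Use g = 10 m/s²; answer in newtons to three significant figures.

6300 N

At the crest the centripetal acceleration points downward (toward the centre of the arc), so mg − N = mv²/r.
N = m(g − v²/r) = 687 × (10.0 − (6.75)²/54.8) = 687 × (10.0 − 0.8314) = 687 × 9.169 = 6299 N.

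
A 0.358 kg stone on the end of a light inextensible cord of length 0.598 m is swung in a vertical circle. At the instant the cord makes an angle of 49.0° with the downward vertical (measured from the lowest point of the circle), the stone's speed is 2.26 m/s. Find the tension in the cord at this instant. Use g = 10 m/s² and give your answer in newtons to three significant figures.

Take the radial direction toward the centre of the circle as positive. The component of the weight along the string toward the centre is −mg cos φ (φ measured from the bottom), so Newton's second law along the string gives T − mg cos φ = m v²/r.
cos 49.0° = 0.6561, so T = m(v²/r + g cos φ) = 0.358 × ((2.26)²/0.598 + 10.0 × 0.6561) = 0.358 × (8.541 + (6.561)) = 0.358 × 15.10 = 5.406 N.

5.41 N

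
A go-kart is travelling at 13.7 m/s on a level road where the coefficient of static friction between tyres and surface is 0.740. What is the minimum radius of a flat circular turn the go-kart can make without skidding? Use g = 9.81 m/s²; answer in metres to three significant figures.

25.9 m

At the limit, μ_s m g = m v²/r, so r_min = v²/(μ_s g) = (13.7)²/(0.740 × 9.81) = 187.7/7.259 = 25.85 m.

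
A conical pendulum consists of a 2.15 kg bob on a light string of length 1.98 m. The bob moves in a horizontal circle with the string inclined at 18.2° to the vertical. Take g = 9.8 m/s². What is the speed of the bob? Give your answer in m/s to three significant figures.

The radius of the circle is r = L sinθ = 1.98 × sin 18.2° = 0.6184 m.
Horizontally T sinθ = mv²/r and vertically T cosθ = mg, so tanθ = v²/(rg).
v = √(r g tanθ) = √(0.6184 × 9.8 × 0.3288) = √1.993 = 1.412 m/s.

1.41 m/s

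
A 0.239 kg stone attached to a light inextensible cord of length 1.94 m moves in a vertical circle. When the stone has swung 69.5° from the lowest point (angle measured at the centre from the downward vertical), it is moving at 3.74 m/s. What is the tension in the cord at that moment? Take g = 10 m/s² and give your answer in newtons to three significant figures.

2.56 N

Take the radial direction toward the centre of the circle as positive. The component of the weight along the string toward the centre is −mg cos φ (φ measured from the bottom), so Newton's second law along the string gives T − mg cos φ = m v²/r.
cos 69.5° = 0.3502, so T = m(v²/r + g cos φ) = 0.239 × ((3.74)²/1.94 + 10.0 × 0.3502) = 0.239 × (7.210 + (3.502)) = 0.239 × 10.71 = 2.560 N.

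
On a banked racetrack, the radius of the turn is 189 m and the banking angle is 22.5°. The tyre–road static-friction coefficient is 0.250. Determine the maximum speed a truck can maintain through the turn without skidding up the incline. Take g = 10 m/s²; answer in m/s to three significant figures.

37.4 m/s

At the maximum speed, friction acts down the slope at its limiting value f = μN. Radially (horizontal, toward centre): N sinθ + μN cosθ = mv²/r. Vertically: N cosθ − μN sinθ = mg.
Dividing: v² = r g (sinθ + μcosθ)/(cosθ − μsinθ).
sinθ + μcosθ = 0.3827 + 0.250×0.9239 = 0.6137; cosθ − μsinθ = 0.9239 − 0.250×0.3827 = 0.8282.
v² = 189 × 10.0 × 0.6137/0.8282 = 1400 m²/s², so v = 37.42 m/s.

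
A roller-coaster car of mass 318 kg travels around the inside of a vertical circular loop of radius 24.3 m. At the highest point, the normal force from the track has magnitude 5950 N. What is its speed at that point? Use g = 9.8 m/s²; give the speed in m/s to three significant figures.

26.3 m/s

At the top, N + mg = mv²/r, so v = √(r(N/m + g)) = √(24.3 × (5950/318 + 9.8)) = √(24.3 × 28.51) = √692.8 = 26.32 m/s.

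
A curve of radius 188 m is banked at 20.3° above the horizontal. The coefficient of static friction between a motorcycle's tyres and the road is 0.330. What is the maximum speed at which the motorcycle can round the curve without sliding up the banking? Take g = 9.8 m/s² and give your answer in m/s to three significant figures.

38.3 m/s

At the maximum speed, friction acts down the slope at its limiting value f = μN. Radially (horizontal, toward centre): N sinθ + μN cosθ = mv²/r. Vertically: N cosθ − μN sinθ = mg.
Dividing: v² = r g (sinθ + μcosθ)/(cosθ − μsinθ).
sinθ + μcosθ = 0.3469 + 0.330×0.9379 = 0.6564; cosθ − μsinθ = 0.9379 − 0.330×0.3469 = 0.8234.
v² = 188 × 9.8 × 0.6564/0.8234 = 1469 m²/s², so v = 38.33 m/s.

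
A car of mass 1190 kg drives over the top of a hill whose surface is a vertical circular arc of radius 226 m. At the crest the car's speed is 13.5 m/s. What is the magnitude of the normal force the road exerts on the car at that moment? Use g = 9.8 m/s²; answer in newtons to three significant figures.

At the crest the centripetal acceleration points downward (toward the centre of the arc), so mg − N = mv²/r.
N = m(g − v²/r) = 1190 × (9.8 − (13.5)²/226) = 1190 × (9.8 − 0.8064) = 1190 × 8.994 = 10700 N.

10700 N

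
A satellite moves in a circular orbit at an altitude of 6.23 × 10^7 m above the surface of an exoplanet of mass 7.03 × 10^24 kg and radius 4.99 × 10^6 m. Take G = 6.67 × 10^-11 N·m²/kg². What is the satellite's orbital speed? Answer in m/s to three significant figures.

Orbital radius r = R + h = 4.99 × 10^6 + 6.23 × 10^7 = 6.729 × 10^7 m.
Gravity supplies the centripetal force: G M m / r² = m v² / r, so v = √(GM/r).
v = √(6.67 × 10^-11 × 7.03 × 10^24 / 6.729 × 10^7) = √(6.968 × 10^6) = 2640 m/s.

2640 m/s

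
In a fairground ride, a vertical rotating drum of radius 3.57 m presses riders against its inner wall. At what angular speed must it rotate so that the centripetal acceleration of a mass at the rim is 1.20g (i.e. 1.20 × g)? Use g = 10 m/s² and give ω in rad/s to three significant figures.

Centripetal acceleration a_c = ω²r. Setting ω²r = 1.20g:
ω = √(1.20g / r) = √(1.20 × 10.0 / 3.57) = √3.361 = 1.833 rad/s.

1.83 rad/s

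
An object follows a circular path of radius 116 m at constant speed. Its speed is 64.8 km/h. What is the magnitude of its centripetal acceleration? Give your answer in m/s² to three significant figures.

2.79 m/s²

v = 64.8 km/h = 64.8/3.6 = 18.00 m/s.
a_c = v²/r = (18.00)²/116 = 324.0/116 = 2.793 m/s².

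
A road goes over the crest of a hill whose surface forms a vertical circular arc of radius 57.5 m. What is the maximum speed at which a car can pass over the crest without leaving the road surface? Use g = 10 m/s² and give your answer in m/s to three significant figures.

At the crest the centre of the circle is below the car, so the net downward (centripetal) force is mg − N = mv²/r.
The car leaves the road when N → 0, giving v_max = √(g r) = √(10.0 × 57.5) = 23.98 m/s.

24.0 m/s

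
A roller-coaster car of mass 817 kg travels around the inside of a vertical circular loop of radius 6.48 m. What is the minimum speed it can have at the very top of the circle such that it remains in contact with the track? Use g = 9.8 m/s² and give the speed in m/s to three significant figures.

7.97 m/s

At the top, both weight mg and N point toward the centre: N + mg = mv²/r.
At minimum speed N → 0, so mg = mv_min²/r ⇒ v_min = √(g r) = √(9.8 × 6.48) = 7.969 m/s.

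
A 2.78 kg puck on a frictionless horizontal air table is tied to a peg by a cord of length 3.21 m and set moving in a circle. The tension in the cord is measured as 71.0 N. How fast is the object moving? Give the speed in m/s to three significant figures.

T = m v²/r ⇒ v = √(T r / m) = √(71.0 × 3.21 / 2.78) = √81.98 = 9.054 m/s.

9.05 m/s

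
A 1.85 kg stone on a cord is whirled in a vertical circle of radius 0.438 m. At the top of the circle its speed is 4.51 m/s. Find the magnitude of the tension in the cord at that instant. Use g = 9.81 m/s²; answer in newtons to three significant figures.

At the top, both T and the weight mg point inward (toward the centre), so T + mg = mv²/r.
T = m(v²/r − g) = 1.85 × ((4.51)²/0.438 − 9.81) = 1.85 × (46.44 − 9.81) = 1.85 × 36.63 = 67.76 N.

67.8 N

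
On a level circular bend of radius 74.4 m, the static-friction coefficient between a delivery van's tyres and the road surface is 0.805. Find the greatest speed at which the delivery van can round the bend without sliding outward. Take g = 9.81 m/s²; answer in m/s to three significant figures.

24.2 m/s

Friction provides the centripetal force on a flat curve. At maximum speed it is at its limiting value: μ_s m g = m v²/r.
Mass cancels: v_max = √(μ_s g r) = √(0.805 × 9.81 × 74.4) = √587.5 = 24.24 m/s.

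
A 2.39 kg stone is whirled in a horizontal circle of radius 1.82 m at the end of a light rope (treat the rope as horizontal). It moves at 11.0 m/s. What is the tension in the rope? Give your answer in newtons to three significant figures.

The tension is the only horizontal force, so it supplies the full centripetal force: T = m v²/r = 2.39 × (11.00)²/1.82 = 2.39 × 121.0/1.82 = 158.9 N.

159 N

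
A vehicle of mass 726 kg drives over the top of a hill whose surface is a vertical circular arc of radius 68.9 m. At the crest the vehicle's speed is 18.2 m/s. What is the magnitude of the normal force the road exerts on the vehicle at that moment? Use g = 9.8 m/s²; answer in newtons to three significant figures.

3620 N

At the crest the centripetal acceleration points downward (toward the centre of the arc), so mg − N = mv²/r.
N = m(g − v²/r) = 726 × (9.8 − (18.2)²/68.9) = 726 × (9.8 − 4.808) = 726 × 4.992 = 3625 N.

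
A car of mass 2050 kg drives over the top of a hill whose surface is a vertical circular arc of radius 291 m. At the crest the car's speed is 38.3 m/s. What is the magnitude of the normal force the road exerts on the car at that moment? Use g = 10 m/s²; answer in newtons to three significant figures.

10200 N

At the crest the centripetal acceleration points downward (toward the centre of the arc), so mg − N = mv²/r.
N = m(g − v²/r) = 2050 × (10.0 − (38.3)²/291) = 2050 × (10.0 − 5.041) = 2050 × 4.959 = 10170 N.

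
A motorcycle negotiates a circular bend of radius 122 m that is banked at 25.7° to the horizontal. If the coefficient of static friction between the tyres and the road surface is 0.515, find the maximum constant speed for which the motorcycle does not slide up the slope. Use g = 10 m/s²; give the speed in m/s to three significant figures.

At the maximum speed, friction acts down the slope at its limiting value f = μN. Radially (horizontal, toward centre): N sinθ + μN cosθ = mv²/r. Vertically: N cosθ − μN sinθ = mg.
Dividing: v² = r g (sinθ + μcosθ)/(cosθ − μsinθ).
sinθ + μcosθ = 0.4337 + 0.515×0.9011 = 0.8977; cosθ − μsinθ = 0.9011 − 0.515×0.4337 = 0.6777.
v² = 122 × 10.0 × 0.8977/0.6777 = 1616 m²/s², so v = 40.20 m/s.

40.2 m/s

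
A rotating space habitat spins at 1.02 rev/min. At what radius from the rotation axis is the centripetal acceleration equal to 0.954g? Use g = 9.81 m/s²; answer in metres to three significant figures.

820 m

ω = 1.02 rev/min × 2π/60 = 0.1068 rad/s.
a_c = ω²r = 0.954g ⇒ r = 0.954 × 9.81 / (0.1068)² = 9.359/0.01141 = 820.3 m.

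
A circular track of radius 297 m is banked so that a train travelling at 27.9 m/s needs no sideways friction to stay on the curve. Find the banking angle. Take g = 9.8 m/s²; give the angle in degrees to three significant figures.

15.0°

For a frictionless banked turn: horizontally N sinθ = mv²/r and vertically N cosθ = mg.
Dividing: tanθ = v²/(r g) = (27.9)²/(297 × 9.8) = 778.4/2911 = 0.2674.
θ = arctan(0.2674) = 14.97°.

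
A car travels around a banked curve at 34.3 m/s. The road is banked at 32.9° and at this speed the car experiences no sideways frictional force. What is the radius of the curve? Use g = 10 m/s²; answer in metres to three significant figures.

Frictionless banking: tanθ = v²/(rg), so r = v²/(g tanθ).
r = (34.3)²/(10.0 × tan 32.9°) = 1176/(10.0 × 0.6469) = 1176/6.469 = 181.9 m.

182 m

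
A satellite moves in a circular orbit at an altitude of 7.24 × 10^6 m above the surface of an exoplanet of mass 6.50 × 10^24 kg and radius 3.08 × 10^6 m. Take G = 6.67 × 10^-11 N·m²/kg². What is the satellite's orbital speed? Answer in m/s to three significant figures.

6480 m/s

Orbital radius r = R + h = 3.08 × 10^6 + 7.24 × 10^6 = 1.032 × 10^7 m.
Gravity supplies the centripetal force: G M m / r² = m v² / r, so v = √(GM/r).
v = √(6.67 × 10^-11 × 6.50 × 10^24 / 1.032 × 10^7) = √(4.201 × 10^7) = 6482 m/s.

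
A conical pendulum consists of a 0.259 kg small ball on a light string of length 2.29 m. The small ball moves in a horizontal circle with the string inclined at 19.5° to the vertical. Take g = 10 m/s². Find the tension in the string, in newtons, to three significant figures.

Vertically the bob has no acceleration, so T cosθ = mg.
T = mg/cosθ = 0.259 × 10.0 / cos 19.5° = 2.590/0.9426 = 2.748 N.

2.75 N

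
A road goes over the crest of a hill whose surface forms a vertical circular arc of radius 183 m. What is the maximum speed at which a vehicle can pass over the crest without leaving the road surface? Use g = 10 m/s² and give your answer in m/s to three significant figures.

42.8 m/s

At the crest the centre of the circle is below the vehicle, so the net downward (centripetal) force is mg − N = mv²/r.
The vehicle leaves the road when N → 0, giving v_max = √(g r) = √(10.0 × 183) = 42.78 m/s.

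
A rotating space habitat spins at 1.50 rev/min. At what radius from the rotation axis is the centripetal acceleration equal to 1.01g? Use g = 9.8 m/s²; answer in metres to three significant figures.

401 m

ω = 1.50 rev/min × 2π/60 = 0.1571 rad/s.
a_c = ω²r = 1.01g ⇒ r = 1.01 × 9.8 / (0.1571)² = 9.898/0.02467 = 401.2 m.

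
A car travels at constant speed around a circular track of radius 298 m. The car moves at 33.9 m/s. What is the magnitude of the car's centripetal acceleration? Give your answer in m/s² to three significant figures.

a_c = v²/r = (33.90)²/298 = 1149/298 = 3.856 m/s².

3.86 m/s²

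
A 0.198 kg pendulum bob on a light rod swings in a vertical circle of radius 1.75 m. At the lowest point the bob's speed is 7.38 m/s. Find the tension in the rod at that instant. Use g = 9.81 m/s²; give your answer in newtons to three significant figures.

8.10 N

At the lowest point, T points up (toward the centre) and the weight mg points down (away from the centre), so the net inward force is T − mg = mv²/r.
T = m(v²/r + g) = 0.198 × ((7.38)²/1.75 + 9.81) = 0.198 × (31.12 + 9.81) = 0.198 × 40.93 = 8.105 N.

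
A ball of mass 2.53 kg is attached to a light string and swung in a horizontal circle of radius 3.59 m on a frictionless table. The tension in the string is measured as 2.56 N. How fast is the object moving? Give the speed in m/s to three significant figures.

1.91 m/s

T = m v²/r ⇒ v = √(T r / m) = √(2.56 × 3.59 / 2.53) = √3.633 = 1.906 m/s.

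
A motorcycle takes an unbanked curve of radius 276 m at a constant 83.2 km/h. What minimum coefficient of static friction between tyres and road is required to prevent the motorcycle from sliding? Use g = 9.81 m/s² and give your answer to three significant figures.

0.197

v = 83.2/3.6 = 23.11 m/s.
Friction provides the centripetal force: μ_s m g = m v²/r, so μ_s = v²/(g r) = (23.11)²/(9.81 × 276) = 534.1/2708 = 0.1973.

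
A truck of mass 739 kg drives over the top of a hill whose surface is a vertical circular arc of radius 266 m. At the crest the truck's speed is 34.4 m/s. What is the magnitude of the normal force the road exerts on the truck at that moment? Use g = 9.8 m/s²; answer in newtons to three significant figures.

3950 N

At the crest the centripetal acceleration points downward (toward the centre of the arc), so mg − N = mv²/r.
N = m(g − v²/r) = 739 × (9.8 − (34.4)²/266) = 739 × (9.8 − 4.449) = 739 × 5.351 = 3955 N.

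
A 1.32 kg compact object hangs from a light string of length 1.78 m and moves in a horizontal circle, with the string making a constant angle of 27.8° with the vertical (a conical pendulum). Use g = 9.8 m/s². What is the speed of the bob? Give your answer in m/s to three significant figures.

The radius of the circle is r = L sinθ = 1.78 × sin 27.8° = 0.8302 m.
Horizontally T sinθ = mv²/r and vertically T cosθ = mg, so tanθ = v²/(rg).
v = √(r g tanθ) = √(0.8302 × 9.8 × 0.5272) = √4.289 = 2.071 m/s.

2.07 m/s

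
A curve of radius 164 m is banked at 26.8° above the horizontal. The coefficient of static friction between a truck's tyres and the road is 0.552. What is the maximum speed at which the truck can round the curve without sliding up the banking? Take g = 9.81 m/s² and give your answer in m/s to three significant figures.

48.6 m/s

At the maximum speed, friction acts down the slope at its limiting value f = μN. Radially (horizontal, toward centre): N sinθ + μN cosθ = mv²/r. Vertically: N cosθ − μN sinθ = mg.
Dividing: v² = r g (sinθ + μcosθ)/(cosθ − μsinθ).
sinθ + μcosθ = 0.4509 + 0.552×0.8926 = 0.9436; cosθ − μsinθ = 0.8926 − 0.552×0.4509 = 0.6437.
v² = 164 × 9.81 × 0.9436/0.6437 = 2358 m²/s², so v = 48.56 m/s.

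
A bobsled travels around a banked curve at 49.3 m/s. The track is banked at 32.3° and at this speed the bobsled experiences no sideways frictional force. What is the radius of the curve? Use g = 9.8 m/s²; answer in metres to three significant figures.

Frictionless banking: tanθ = v²/(rg), so r = v²/(g tanθ).
r = (49.3)²/(9.8 × tan 32.3°) = 2430/(9.8 × 0.6322) = 2430/6.195 = 392.3 m.

392 m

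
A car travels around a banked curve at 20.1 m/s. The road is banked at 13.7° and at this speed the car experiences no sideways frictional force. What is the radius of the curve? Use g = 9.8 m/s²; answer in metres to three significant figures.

Frictionless banking: tanθ = v²/(rg), so r = v²/(g tanθ).
r = (20.1)²/(9.8 × tan 13.7°) = 404.0/(9.8 × 0.2438) = 404.0/2.389 = 169.1 m.

169 m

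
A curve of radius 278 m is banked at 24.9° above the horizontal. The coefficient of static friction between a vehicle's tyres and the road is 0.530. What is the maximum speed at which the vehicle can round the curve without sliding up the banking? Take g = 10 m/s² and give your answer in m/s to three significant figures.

At the maximum speed, friction acts down the slope at its limiting value f = μN. Radially (horizontal, toward centre): N sinθ + μN cosθ = mv²/r. Vertically: N cosθ − μN sinθ = mg.
Dividing: v² = r g (sinθ + μcosθ)/(cosθ − μsinθ).
sinθ + μcosθ = 0.4210 + 0.530×0.9070 = 0.9018; cosθ − μsinθ = 0.9070 − 0.530×0.4210 = 0.6839.
v² = 278 × 10.0 × 0.9018/0.6839 = 3666 m²/s², so v = 60.54 m/s.

60.5 m/s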